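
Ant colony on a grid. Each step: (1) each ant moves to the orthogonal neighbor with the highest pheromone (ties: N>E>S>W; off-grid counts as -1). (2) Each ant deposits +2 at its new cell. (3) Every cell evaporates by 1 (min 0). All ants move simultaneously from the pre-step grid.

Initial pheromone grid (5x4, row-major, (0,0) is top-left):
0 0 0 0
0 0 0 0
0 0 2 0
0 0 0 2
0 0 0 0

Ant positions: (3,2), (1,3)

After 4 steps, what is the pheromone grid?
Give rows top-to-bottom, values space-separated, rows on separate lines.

After step 1: ants at (2,2),(0,3)
  0 0 0 1
  0 0 0 0
  0 0 3 0
  0 0 0 1
  0 0 0 0
After step 2: ants at (1,2),(1,3)
  0 0 0 0
  0 0 1 1
  0 0 2 0
  0 0 0 0
  0 0 0 0
After step 3: ants at (2,2),(1,2)
  0 0 0 0
  0 0 2 0
  0 0 3 0
  0 0 0 0
  0 0 0 0
After step 4: ants at (1,2),(2,2)
  0 0 0 0
  0 0 3 0
  0 0 4 0
  0 0 0 0
  0 0 0 0

0 0 0 0
0 0 3 0
0 0 4 0
0 0 0 0
0 0 0 0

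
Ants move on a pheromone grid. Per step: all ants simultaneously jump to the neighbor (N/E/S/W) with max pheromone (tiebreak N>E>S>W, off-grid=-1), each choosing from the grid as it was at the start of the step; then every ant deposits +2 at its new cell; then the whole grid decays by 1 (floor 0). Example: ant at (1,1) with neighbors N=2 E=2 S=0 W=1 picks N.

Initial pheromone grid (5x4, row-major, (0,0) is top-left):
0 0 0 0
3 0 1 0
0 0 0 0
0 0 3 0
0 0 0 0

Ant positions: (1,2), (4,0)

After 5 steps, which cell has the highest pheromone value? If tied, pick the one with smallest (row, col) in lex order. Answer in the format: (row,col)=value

Answer: (1,0)=2

Derivation:
Step 1: ant0:(1,2)->N->(0,2) | ant1:(4,0)->N->(3,0)
  grid max=2 at (1,0)
Step 2: ant0:(0,2)->E->(0,3) | ant1:(3,0)->N->(2,0)
  grid max=1 at (0,3)
Step 3: ant0:(0,3)->S->(1,3) | ant1:(2,0)->N->(1,0)
  grid max=2 at (1,0)
Step 4: ant0:(1,3)->N->(0,3) | ant1:(1,0)->N->(0,0)
  grid max=1 at (0,0)
Step 5: ant0:(0,3)->S->(1,3) | ant1:(0,0)->S->(1,0)
  grid max=2 at (1,0)
Final grid:
  0 0 0 0
  2 0 0 1
  0 0 0 0
  0 0 0 0
  0 0 0 0
Max pheromone 2 at (1,0)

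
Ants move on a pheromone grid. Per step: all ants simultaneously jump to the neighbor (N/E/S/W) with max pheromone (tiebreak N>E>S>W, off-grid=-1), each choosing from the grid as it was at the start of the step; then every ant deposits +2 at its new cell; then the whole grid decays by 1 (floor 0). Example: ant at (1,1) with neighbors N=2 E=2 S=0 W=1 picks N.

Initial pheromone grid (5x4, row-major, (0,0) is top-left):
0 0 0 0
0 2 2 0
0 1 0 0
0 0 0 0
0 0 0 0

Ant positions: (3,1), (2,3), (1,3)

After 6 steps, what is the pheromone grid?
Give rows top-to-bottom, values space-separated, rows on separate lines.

After step 1: ants at (2,1),(1,3),(1,2)
  0 0 0 0
  0 1 3 1
  0 2 0 0
  0 0 0 0
  0 0 0 0
After step 2: ants at (1,1),(1,2),(1,3)
  0 0 0 0
  0 2 4 2
  0 1 0 0
  0 0 0 0
  0 0 0 0
After step 3: ants at (1,2),(1,3),(1,2)
  0 0 0 0
  0 1 7 3
  0 0 0 0
  0 0 0 0
  0 0 0 0
After step 4: ants at (1,3),(1,2),(1,3)
  0 0 0 0
  0 0 8 6
  0 0 0 0
  0 0 0 0
  0 0 0 0
After step 5: ants at (1,2),(1,3),(1,2)
  0 0 0 0
  0 0 11 7
  0 0 0 0
  0 0 0 0
  0 0 0 0
After step 6: ants at (1,3),(1,2),(1,3)
  0 0 0 0
  0 0 12 10
  0 0 0 0
  0 0 0 0
  0 0 0 0

0 0 0 0
0 0 12 10
0 0 0 0
0 0 0 0
0 0 0 0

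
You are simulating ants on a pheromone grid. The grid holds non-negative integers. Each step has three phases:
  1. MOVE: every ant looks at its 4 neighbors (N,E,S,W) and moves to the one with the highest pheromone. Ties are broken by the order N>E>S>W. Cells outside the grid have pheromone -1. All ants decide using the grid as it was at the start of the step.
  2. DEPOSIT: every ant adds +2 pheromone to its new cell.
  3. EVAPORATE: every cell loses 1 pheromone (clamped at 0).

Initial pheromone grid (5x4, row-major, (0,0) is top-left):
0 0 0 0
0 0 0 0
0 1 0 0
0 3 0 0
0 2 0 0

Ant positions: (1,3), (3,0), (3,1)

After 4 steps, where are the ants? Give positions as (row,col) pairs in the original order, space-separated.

Step 1: ant0:(1,3)->N->(0,3) | ant1:(3,0)->E->(3,1) | ant2:(3,1)->S->(4,1)
  grid max=4 at (3,1)
Step 2: ant0:(0,3)->S->(1,3) | ant1:(3,1)->S->(4,1) | ant2:(4,1)->N->(3,1)
  grid max=5 at (3,1)
Step 3: ant0:(1,3)->N->(0,3) | ant1:(4,1)->N->(3,1) | ant2:(3,1)->S->(4,1)
  grid max=6 at (3,1)
Step 4: ant0:(0,3)->S->(1,3) | ant1:(3,1)->S->(4,1) | ant2:(4,1)->N->(3,1)
  grid max=7 at (3,1)

(1,3) (4,1) (3,1)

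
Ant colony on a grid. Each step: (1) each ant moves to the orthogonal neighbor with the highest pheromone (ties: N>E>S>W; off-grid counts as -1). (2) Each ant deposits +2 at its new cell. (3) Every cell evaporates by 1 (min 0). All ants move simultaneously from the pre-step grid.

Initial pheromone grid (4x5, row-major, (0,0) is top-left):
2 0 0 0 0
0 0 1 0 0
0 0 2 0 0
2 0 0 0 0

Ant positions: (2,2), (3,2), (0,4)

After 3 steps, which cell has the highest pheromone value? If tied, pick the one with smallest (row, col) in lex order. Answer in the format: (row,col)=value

Step 1: ant0:(2,2)->N->(1,2) | ant1:(3,2)->N->(2,2) | ant2:(0,4)->S->(1,4)
  grid max=3 at (2,2)
Step 2: ant0:(1,2)->S->(2,2) | ant1:(2,2)->N->(1,2) | ant2:(1,4)->N->(0,4)
  grid max=4 at (2,2)
Step 3: ant0:(2,2)->N->(1,2) | ant1:(1,2)->S->(2,2) | ant2:(0,4)->S->(1,4)
  grid max=5 at (2,2)
Final grid:
  0 0 0 0 0
  0 0 4 0 1
  0 0 5 0 0
  0 0 0 0 0
Max pheromone 5 at (2,2)

Answer: (2,2)=5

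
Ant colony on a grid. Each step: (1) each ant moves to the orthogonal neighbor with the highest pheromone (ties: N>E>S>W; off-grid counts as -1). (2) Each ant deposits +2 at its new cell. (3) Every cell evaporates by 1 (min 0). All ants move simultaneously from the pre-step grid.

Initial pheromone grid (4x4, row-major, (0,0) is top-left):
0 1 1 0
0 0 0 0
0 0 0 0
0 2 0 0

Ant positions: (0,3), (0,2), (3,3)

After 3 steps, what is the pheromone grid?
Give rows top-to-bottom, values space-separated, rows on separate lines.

After step 1: ants at (0,2),(0,1),(2,3)
  0 2 2 0
  0 0 0 0
  0 0 0 1
  0 1 0 0
After step 2: ants at (0,1),(0,2),(1,3)
  0 3 3 0
  0 0 0 1
  0 0 0 0
  0 0 0 0
After step 3: ants at (0,2),(0,1),(0,3)
  0 4 4 1
  0 0 0 0
  0 0 0 0
  0 0 0 0

0 4 4 1
0 0 0 0
0 0 0 0
0 0 0 0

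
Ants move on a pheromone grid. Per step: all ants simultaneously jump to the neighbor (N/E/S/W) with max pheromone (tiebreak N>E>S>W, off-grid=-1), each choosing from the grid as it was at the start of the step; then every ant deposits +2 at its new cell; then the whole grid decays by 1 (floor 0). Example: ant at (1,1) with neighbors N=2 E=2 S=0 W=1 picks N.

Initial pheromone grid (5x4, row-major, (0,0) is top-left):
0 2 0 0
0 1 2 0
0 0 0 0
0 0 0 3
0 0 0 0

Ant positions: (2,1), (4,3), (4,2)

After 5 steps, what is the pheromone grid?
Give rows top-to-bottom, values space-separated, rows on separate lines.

After step 1: ants at (1,1),(3,3),(3,2)
  0 1 0 0
  0 2 1 0
  0 0 0 0
  0 0 1 4
  0 0 0 0
After step 2: ants at (0,1),(3,2),(3,3)
  0 2 0 0
  0 1 0 0
  0 0 0 0
  0 0 2 5
  0 0 0 0
After step 3: ants at (1,1),(3,3),(3,2)
  0 1 0 0
  0 2 0 0
  0 0 0 0
  0 0 3 6
  0 0 0 0
After step 4: ants at (0,1),(3,2),(3,3)
  0 2 0 0
  0 1 0 0
  0 0 0 0
  0 0 4 7
  0 0 0 0
After step 5: ants at (1,1),(3,3),(3,2)
  0 1 0 0
  0 2 0 0
  0 0 0 0
  0 0 5 8
  0 0 0 0

0 1 0 0
0 2 0 0
0 0 0 0
0 0 5 8
0 0 0 0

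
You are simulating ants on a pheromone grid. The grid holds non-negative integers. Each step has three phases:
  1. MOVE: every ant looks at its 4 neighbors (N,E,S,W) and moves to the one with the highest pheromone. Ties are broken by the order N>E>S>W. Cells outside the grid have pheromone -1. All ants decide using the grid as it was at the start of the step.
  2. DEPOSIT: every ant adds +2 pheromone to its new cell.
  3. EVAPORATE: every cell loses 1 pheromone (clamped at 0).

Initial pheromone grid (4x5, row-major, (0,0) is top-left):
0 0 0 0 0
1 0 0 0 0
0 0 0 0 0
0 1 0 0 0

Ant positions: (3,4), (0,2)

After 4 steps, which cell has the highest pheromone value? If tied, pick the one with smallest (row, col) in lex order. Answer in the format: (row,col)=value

Step 1: ant0:(3,4)->N->(2,4) | ant1:(0,2)->E->(0,3)
  grid max=1 at (0,3)
Step 2: ant0:(2,4)->N->(1,4) | ant1:(0,3)->E->(0,4)
  grid max=1 at (0,4)
Step 3: ant0:(1,4)->N->(0,4) | ant1:(0,4)->S->(1,4)
  grid max=2 at (0,4)
Step 4: ant0:(0,4)->S->(1,4) | ant1:(1,4)->N->(0,4)
  grid max=3 at (0,4)
Final grid:
  0 0 0 0 3
  0 0 0 0 3
  0 0 0 0 0
  0 0 0 0 0
Max pheromone 3 at (0,4)

Answer: (0,4)=3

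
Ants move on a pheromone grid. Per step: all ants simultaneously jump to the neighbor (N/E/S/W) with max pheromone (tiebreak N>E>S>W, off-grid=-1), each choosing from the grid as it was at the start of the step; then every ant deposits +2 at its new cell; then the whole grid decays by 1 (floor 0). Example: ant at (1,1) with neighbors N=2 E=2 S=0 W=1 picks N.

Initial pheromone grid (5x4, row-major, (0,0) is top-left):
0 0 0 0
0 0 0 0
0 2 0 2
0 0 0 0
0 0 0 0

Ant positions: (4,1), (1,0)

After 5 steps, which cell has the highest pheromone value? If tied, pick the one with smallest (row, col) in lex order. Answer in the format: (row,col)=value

Step 1: ant0:(4,1)->N->(3,1) | ant1:(1,0)->N->(0,0)
  grid max=1 at (0,0)
Step 2: ant0:(3,1)->N->(2,1) | ant1:(0,0)->E->(0,1)
  grid max=2 at (2,1)
Step 3: ant0:(2,1)->N->(1,1) | ant1:(0,1)->E->(0,2)
  grid max=1 at (0,2)
Step 4: ant0:(1,1)->S->(2,1) | ant1:(0,2)->E->(0,3)
  grid max=2 at (2,1)
Step 5: ant0:(2,1)->N->(1,1) | ant1:(0,3)->S->(1,3)
  grid max=1 at (1,1)
Final grid:
  0 0 0 0
  0 1 0 1
  0 1 0 0
  0 0 0 0
  0 0 0 0
Max pheromone 1 at (1,1)

Answer: (1,1)=1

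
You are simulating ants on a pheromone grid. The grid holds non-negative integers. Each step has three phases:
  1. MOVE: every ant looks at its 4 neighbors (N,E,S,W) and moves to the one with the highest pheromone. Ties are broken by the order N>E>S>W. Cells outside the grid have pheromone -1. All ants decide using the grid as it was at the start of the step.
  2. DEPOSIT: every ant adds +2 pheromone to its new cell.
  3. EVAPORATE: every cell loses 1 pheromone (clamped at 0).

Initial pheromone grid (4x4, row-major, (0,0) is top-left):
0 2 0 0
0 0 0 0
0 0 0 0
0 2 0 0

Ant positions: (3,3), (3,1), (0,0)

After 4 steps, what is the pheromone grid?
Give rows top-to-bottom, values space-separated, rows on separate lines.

After step 1: ants at (2,3),(2,1),(0,1)
  0 3 0 0
  0 0 0 0
  0 1 0 1
  0 1 0 0
After step 2: ants at (1,3),(3,1),(0,2)
  0 2 1 0
  0 0 0 1
  0 0 0 0
  0 2 0 0
After step 3: ants at (0,3),(2,1),(0,1)
  0 3 0 1
  0 0 0 0
  0 1 0 0
  0 1 0 0
After step 4: ants at (1,3),(3,1),(0,2)
  0 2 1 0
  0 0 0 1
  0 0 0 0
  0 2 0 0

0 2 1 0
0 0 0 1
0 0 0 0
0 2 0 0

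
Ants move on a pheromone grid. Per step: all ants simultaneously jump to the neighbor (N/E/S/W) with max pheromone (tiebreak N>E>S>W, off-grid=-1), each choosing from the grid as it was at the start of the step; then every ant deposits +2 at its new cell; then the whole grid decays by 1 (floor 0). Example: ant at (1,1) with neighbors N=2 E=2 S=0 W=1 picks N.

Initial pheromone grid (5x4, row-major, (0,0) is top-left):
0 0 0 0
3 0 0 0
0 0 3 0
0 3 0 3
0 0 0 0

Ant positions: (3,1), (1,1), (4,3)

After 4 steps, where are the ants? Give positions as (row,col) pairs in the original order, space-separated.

Step 1: ant0:(3,1)->N->(2,1) | ant1:(1,1)->W->(1,0) | ant2:(4,3)->N->(3,3)
  grid max=4 at (1,0)
Step 2: ant0:(2,1)->E->(2,2) | ant1:(1,0)->N->(0,0) | ant2:(3,3)->N->(2,3)
  grid max=3 at (1,0)
Step 3: ant0:(2,2)->E->(2,3) | ant1:(0,0)->S->(1,0) | ant2:(2,3)->S->(3,3)
  grid max=4 at (1,0)
Step 4: ant0:(2,3)->S->(3,3) | ant1:(1,0)->N->(0,0) | ant2:(3,3)->N->(2,3)
  grid max=5 at (3,3)

(3,3) (0,0) (2,3)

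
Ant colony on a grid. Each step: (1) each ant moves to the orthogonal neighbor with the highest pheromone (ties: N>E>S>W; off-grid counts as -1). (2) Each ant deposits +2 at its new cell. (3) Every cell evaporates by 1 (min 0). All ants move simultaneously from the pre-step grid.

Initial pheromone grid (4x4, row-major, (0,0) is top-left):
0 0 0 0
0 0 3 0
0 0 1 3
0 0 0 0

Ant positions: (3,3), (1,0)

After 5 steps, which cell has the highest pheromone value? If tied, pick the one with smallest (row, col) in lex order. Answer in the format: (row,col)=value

Step 1: ant0:(3,3)->N->(2,3) | ant1:(1,0)->N->(0,0)
  grid max=4 at (2,3)
Step 2: ant0:(2,3)->N->(1,3) | ant1:(0,0)->E->(0,1)
  grid max=3 at (2,3)
Step 3: ant0:(1,3)->S->(2,3) | ant1:(0,1)->E->(0,2)
  grid max=4 at (2,3)
Step 4: ant0:(2,3)->N->(1,3) | ant1:(0,2)->E->(0,3)
  grid max=3 at (2,3)
Step 5: ant0:(1,3)->S->(2,3) | ant1:(0,3)->S->(1,3)
  grid max=4 at (2,3)
Final grid:
  0 0 0 0
  0 0 0 2
  0 0 0 4
  0 0 0 0
Max pheromone 4 at (2,3)

Answer: (2,3)=4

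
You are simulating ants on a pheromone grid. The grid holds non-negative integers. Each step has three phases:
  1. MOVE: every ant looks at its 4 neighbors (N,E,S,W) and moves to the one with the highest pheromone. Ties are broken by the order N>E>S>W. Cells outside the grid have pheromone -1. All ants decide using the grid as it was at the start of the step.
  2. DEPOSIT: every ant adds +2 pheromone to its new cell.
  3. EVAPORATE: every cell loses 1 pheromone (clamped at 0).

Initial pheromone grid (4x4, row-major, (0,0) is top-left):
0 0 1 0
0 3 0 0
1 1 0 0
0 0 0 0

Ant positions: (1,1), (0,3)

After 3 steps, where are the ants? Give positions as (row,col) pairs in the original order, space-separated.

Step 1: ant0:(1,1)->S->(2,1) | ant1:(0,3)->W->(0,2)
  grid max=2 at (0,2)
Step 2: ant0:(2,1)->N->(1,1) | ant1:(0,2)->E->(0,3)
  grid max=3 at (1,1)
Step 3: ant0:(1,1)->S->(2,1) | ant1:(0,3)->W->(0,2)
  grid max=2 at (0,2)

(2,1) (0,2)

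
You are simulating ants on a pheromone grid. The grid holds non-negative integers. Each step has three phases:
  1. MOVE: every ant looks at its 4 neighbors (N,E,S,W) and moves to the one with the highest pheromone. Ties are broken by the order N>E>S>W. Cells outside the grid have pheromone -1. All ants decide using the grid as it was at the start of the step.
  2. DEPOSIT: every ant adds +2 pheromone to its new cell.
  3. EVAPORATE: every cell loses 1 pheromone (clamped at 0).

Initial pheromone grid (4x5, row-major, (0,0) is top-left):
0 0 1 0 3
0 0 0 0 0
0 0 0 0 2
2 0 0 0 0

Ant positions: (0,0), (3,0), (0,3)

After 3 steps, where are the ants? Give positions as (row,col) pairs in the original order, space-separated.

Step 1: ant0:(0,0)->E->(0,1) | ant1:(3,0)->N->(2,0) | ant2:(0,3)->E->(0,4)
  grid max=4 at (0,4)
Step 2: ant0:(0,1)->E->(0,2) | ant1:(2,0)->S->(3,0) | ant2:(0,4)->S->(1,4)
  grid max=3 at (0,4)
Step 3: ant0:(0,2)->E->(0,3) | ant1:(3,0)->N->(2,0) | ant2:(1,4)->N->(0,4)
  grid max=4 at (0,4)

(0,3) (2,0) (0,4)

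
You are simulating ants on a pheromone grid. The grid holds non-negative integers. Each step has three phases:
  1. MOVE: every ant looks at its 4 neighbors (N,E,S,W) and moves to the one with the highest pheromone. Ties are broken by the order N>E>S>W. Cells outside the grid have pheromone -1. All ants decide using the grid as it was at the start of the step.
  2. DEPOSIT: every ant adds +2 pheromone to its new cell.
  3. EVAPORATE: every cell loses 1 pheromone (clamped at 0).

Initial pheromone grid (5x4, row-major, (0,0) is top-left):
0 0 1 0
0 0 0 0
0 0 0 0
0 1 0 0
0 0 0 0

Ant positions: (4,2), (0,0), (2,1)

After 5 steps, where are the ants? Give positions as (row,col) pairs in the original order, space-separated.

Step 1: ant0:(4,2)->N->(3,2) | ant1:(0,0)->E->(0,1) | ant2:(2,1)->S->(3,1)
  grid max=2 at (3,1)
Step 2: ant0:(3,2)->W->(3,1) | ant1:(0,1)->E->(0,2) | ant2:(3,1)->E->(3,2)
  grid max=3 at (3,1)
Step 3: ant0:(3,1)->E->(3,2) | ant1:(0,2)->E->(0,3) | ant2:(3,2)->W->(3,1)
  grid max=4 at (3,1)
Step 4: ant0:(3,2)->W->(3,1) | ant1:(0,3)->S->(1,3) | ant2:(3,1)->E->(3,2)
  grid max=5 at (3,1)
Step 5: ant0:(3,1)->E->(3,2) | ant1:(1,3)->N->(0,3) | ant2:(3,2)->W->(3,1)
  grid max=6 at (3,1)

(3,2) (0,3) (3,1)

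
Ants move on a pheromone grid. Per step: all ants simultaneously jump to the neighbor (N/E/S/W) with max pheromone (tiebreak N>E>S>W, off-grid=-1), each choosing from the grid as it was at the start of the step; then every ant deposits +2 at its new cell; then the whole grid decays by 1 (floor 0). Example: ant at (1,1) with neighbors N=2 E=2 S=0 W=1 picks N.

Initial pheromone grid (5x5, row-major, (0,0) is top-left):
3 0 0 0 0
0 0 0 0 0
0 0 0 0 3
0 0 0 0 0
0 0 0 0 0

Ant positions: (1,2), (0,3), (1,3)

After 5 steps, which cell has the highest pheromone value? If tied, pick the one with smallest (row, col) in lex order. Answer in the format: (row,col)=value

Answer: (0,3)=9

Derivation:
Step 1: ant0:(1,2)->N->(0,2) | ant1:(0,3)->E->(0,4) | ant2:(1,3)->N->(0,3)
  grid max=2 at (0,0)
Step 2: ant0:(0,2)->E->(0,3) | ant1:(0,4)->W->(0,3) | ant2:(0,3)->E->(0,4)
  grid max=4 at (0,3)
Step 3: ant0:(0,3)->E->(0,4) | ant1:(0,3)->E->(0,4) | ant2:(0,4)->W->(0,3)
  grid max=5 at (0,3)
Step 4: ant0:(0,4)->W->(0,3) | ant1:(0,4)->W->(0,3) | ant2:(0,3)->E->(0,4)
  grid max=8 at (0,3)
Step 5: ant0:(0,3)->E->(0,4) | ant1:(0,3)->E->(0,4) | ant2:(0,4)->W->(0,3)
  grid max=9 at (0,3)
Final grid:
  0 0 0 9 9
  0 0 0 0 0
  0 0 0 0 0
  0 0 0 0 0
  0 0 0 0 0
Max pheromone 9 at (0,3)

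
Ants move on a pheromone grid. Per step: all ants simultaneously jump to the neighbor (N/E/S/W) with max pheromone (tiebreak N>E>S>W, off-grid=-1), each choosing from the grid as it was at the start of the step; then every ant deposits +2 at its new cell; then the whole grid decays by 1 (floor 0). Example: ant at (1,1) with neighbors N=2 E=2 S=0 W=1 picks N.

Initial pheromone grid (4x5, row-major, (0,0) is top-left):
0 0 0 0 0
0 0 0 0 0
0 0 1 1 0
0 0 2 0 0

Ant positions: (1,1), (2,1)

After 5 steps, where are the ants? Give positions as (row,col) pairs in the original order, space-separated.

Step 1: ant0:(1,1)->N->(0,1) | ant1:(2,1)->E->(2,2)
  grid max=2 at (2,2)
Step 2: ant0:(0,1)->E->(0,2) | ant1:(2,2)->S->(3,2)
  grid max=2 at (3,2)
Step 3: ant0:(0,2)->E->(0,3) | ant1:(3,2)->N->(2,2)
  grid max=2 at (2,2)
Step 4: ant0:(0,3)->E->(0,4) | ant1:(2,2)->S->(3,2)
  grid max=2 at (3,2)
Step 5: ant0:(0,4)->S->(1,4) | ant1:(3,2)->N->(2,2)
  grid max=2 at (2,2)

(1,4) (2,2)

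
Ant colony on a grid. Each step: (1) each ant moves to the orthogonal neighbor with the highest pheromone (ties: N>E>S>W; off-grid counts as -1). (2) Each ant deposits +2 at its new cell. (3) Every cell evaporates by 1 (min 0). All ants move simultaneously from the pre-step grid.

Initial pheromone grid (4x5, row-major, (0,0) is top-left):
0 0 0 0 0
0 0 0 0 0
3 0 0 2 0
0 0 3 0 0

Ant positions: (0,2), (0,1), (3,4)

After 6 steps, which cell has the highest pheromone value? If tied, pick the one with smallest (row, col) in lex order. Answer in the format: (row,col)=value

Answer: (0,3)=10

Derivation:
Step 1: ant0:(0,2)->E->(0,3) | ant1:(0,1)->E->(0,2) | ant2:(3,4)->N->(2,4)
  grid max=2 at (2,0)
Step 2: ant0:(0,3)->W->(0,2) | ant1:(0,2)->E->(0,3) | ant2:(2,4)->W->(2,3)
  grid max=2 at (0,2)
Step 3: ant0:(0,2)->E->(0,3) | ant1:(0,3)->W->(0,2) | ant2:(2,3)->N->(1,3)
  grid max=3 at (0,2)
Step 4: ant0:(0,3)->W->(0,2) | ant1:(0,2)->E->(0,3) | ant2:(1,3)->N->(0,3)
  grid max=6 at (0,3)
Step 5: ant0:(0,2)->E->(0,3) | ant1:(0,3)->W->(0,2) | ant2:(0,3)->W->(0,2)
  grid max=7 at (0,2)
Step 6: ant0:(0,3)->W->(0,2) | ant1:(0,2)->E->(0,3) | ant2:(0,2)->E->(0,3)
  grid max=10 at (0,3)
Final grid:
  0 0 8 10 0
  0 0 0 0 0
  0 0 0 0 0
  0 0 0 0 0
Max pheromone 10 at (0,3)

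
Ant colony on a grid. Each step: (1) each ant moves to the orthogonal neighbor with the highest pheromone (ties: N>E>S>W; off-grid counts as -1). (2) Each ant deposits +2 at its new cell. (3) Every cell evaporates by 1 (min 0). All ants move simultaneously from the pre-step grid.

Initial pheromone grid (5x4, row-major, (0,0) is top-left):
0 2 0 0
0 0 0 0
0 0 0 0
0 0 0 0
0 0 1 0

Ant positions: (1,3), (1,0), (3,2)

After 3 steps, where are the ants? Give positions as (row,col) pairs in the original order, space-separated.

Step 1: ant0:(1,3)->N->(0,3) | ant1:(1,0)->N->(0,0) | ant2:(3,2)->S->(4,2)
  grid max=2 at (4,2)
Step 2: ant0:(0,3)->S->(1,3) | ant1:(0,0)->E->(0,1) | ant2:(4,2)->N->(3,2)
  grid max=2 at (0,1)
Step 3: ant0:(1,3)->N->(0,3) | ant1:(0,1)->E->(0,2) | ant2:(3,2)->S->(4,2)
  grid max=2 at (4,2)

(0,3) (0,2) (4,2)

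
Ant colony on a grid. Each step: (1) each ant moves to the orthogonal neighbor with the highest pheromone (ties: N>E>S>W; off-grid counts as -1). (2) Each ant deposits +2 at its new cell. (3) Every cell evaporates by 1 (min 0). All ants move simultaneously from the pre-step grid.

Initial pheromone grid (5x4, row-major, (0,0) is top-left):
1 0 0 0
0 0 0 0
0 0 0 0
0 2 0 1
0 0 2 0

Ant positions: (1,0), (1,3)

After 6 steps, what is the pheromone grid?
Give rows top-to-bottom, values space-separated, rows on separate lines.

After step 1: ants at (0,0),(0,3)
  2 0 0 1
  0 0 0 0
  0 0 0 0
  0 1 0 0
  0 0 1 0
After step 2: ants at (0,1),(1,3)
  1 1 0 0
  0 0 0 1
  0 0 0 0
  0 0 0 0
  0 0 0 0
After step 3: ants at (0,0),(0,3)
  2 0 0 1
  0 0 0 0
  0 0 0 0
  0 0 0 0
  0 0 0 0
After step 4: ants at (0,1),(1,3)
  1 1 0 0
  0 0 0 1
  0 0 0 0
  0 0 0 0
  0 0 0 0
After step 5: ants at (0,0),(0,3)
  2 0 0 1
  0 0 0 0
  0 0 0 0
  0 0 0 0
  0 0 0 0
After step 6: ants at (0,1),(1,3)
  1 1 0 0
  0 0 0 1
  0 0 0 0
  0 0 0 0
  0 0 0 0

1 1 0 0
0 0 0 1
0 0 0 0
0 0 0 0
0 0 0 0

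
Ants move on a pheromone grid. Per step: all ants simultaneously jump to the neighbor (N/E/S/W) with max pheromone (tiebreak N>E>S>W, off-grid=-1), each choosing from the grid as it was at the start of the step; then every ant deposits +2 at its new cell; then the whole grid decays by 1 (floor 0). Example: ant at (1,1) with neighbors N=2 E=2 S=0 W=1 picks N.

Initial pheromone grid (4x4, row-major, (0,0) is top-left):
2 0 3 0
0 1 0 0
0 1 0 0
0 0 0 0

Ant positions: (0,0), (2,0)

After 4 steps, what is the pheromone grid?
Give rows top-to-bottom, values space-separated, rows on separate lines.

After step 1: ants at (0,1),(2,1)
  1 1 2 0
  0 0 0 0
  0 2 0 0
  0 0 0 0
After step 2: ants at (0,2),(1,1)
  0 0 3 0
  0 1 0 0
  0 1 0 0
  0 0 0 0
After step 3: ants at (0,3),(2,1)
  0 0 2 1
  0 0 0 0
  0 2 0 0
  0 0 0 0
After step 4: ants at (0,2),(1,1)
  0 0 3 0
  0 1 0 0
  0 1 0 0
  0 0 0 0

0 0 3 0
0 1 0 0
0 1 0 0
0 0 0 0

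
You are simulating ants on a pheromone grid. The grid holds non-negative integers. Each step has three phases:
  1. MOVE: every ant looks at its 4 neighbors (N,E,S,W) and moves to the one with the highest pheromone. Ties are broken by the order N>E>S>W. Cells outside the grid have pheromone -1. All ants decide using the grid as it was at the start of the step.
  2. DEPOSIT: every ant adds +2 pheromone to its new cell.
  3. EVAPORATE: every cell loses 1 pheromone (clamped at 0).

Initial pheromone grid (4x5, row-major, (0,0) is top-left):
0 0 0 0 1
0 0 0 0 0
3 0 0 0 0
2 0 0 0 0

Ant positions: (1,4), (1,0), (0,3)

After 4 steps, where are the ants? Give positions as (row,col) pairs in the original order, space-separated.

Step 1: ant0:(1,4)->N->(0,4) | ant1:(1,0)->S->(2,0) | ant2:(0,3)->E->(0,4)
  grid max=4 at (0,4)
Step 2: ant0:(0,4)->S->(1,4) | ant1:(2,0)->S->(3,0) | ant2:(0,4)->S->(1,4)
  grid max=3 at (0,4)
Step 3: ant0:(1,4)->N->(0,4) | ant1:(3,0)->N->(2,0) | ant2:(1,4)->N->(0,4)
  grid max=6 at (0,4)
Step 4: ant0:(0,4)->S->(1,4) | ant1:(2,0)->S->(3,0) | ant2:(0,4)->S->(1,4)
  grid max=5 at (0,4)

(1,4) (3,0) (1,4)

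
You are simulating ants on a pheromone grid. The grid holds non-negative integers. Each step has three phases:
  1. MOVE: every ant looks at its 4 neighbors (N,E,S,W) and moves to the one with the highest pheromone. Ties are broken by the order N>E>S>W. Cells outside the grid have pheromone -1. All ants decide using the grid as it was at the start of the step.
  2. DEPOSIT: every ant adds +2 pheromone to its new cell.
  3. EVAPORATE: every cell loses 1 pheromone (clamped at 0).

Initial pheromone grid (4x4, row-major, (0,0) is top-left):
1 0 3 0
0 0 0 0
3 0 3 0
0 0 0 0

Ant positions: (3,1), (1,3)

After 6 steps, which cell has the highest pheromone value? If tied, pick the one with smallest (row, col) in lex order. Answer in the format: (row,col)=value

Answer: (0,2)=7

Derivation:
Step 1: ant0:(3,1)->N->(2,1) | ant1:(1,3)->N->(0,3)
  grid max=2 at (0,2)
Step 2: ant0:(2,1)->E->(2,2) | ant1:(0,3)->W->(0,2)
  grid max=3 at (0,2)
Step 3: ant0:(2,2)->N->(1,2) | ant1:(0,2)->E->(0,3)
  grid max=2 at (0,2)
Step 4: ant0:(1,2)->N->(0,2) | ant1:(0,3)->W->(0,2)
  grid max=5 at (0,2)
Step 5: ant0:(0,2)->E->(0,3) | ant1:(0,2)->E->(0,3)
  grid max=4 at (0,2)
Step 6: ant0:(0,3)->W->(0,2) | ant1:(0,3)->W->(0,2)
  grid max=7 at (0,2)
Final grid:
  0 0 7 2
  0 0 0 0
  0 0 0 0
  0 0 0 0
Max pheromone 7 at (0,2)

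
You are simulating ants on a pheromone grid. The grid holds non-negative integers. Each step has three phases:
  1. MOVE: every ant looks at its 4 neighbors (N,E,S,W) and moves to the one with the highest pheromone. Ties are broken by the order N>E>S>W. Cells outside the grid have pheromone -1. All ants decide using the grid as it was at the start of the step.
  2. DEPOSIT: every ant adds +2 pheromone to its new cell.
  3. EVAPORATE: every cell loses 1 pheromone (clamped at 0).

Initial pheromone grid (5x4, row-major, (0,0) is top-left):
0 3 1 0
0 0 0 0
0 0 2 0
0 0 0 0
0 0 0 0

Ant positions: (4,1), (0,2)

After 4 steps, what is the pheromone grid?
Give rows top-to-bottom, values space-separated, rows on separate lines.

After step 1: ants at (3,1),(0,1)
  0 4 0 0
  0 0 0 0
  0 0 1 0
  0 1 0 0
  0 0 0 0
After step 2: ants at (2,1),(0,2)
  0 3 1 0
  0 0 0 0
  0 1 0 0
  0 0 0 0
  0 0 0 0
After step 3: ants at (1,1),(0,1)
  0 4 0 0
  0 1 0 0
  0 0 0 0
  0 0 0 0
  0 0 0 0
After step 4: ants at (0,1),(1,1)
  0 5 0 0
  0 2 0 0
  0 0 0 0
  0 0 0 0
  0 0 0 0

0 5 0 0
0 2 0 0
0 0 0 0
0 0 0 0
0 0 0 0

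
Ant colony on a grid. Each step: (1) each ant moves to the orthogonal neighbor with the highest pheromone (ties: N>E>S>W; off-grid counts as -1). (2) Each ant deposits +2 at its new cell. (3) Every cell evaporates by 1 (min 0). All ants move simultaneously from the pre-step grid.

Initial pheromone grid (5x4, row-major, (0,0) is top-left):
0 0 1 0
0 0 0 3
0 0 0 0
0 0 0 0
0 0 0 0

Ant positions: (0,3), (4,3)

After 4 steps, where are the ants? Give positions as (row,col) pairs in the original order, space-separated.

Step 1: ant0:(0,3)->S->(1,3) | ant1:(4,3)->N->(3,3)
  grid max=4 at (1,3)
Step 2: ant0:(1,3)->N->(0,3) | ant1:(3,3)->N->(2,3)
  grid max=3 at (1,3)
Step 3: ant0:(0,3)->S->(1,3) | ant1:(2,3)->N->(1,3)
  grid max=6 at (1,3)
Step 4: ant0:(1,3)->N->(0,3) | ant1:(1,3)->N->(0,3)
  grid max=5 at (1,3)

(0,3) (0,3)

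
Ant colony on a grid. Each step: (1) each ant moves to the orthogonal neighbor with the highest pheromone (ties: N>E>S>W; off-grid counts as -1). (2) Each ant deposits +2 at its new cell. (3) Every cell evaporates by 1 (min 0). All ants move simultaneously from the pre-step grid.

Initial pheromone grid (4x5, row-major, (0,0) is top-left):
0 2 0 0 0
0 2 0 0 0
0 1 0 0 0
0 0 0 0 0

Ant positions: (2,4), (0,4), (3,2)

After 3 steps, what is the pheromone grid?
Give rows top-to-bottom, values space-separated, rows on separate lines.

After step 1: ants at (1,4),(1,4),(2,2)
  0 1 0 0 0
  0 1 0 0 3
  0 0 1 0 0
  0 0 0 0 0
After step 2: ants at (0,4),(0,4),(1,2)
  0 0 0 0 3
  0 0 1 0 2
  0 0 0 0 0
  0 0 0 0 0
After step 3: ants at (1,4),(1,4),(0,2)
  0 0 1 0 2
  0 0 0 0 5
  0 0 0 0 0
  0 0 0 0 0

0 0 1 0 2
0 0 0 0 5
0 0 0 0 0
0 0 0 0 0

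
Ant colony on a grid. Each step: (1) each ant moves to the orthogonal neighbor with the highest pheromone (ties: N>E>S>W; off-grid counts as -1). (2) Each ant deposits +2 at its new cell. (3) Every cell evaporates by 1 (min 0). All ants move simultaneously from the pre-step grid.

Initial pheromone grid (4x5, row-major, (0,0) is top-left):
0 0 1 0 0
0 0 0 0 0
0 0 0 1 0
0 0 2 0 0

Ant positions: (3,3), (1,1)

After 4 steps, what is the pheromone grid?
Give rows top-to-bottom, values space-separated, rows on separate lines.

After step 1: ants at (3,2),(0,1)
  0 1 0 0 0
  0 0 0 0 0
  0 0 0 0 0
  0 0 3 0 0
After step 2: ants at (2,2),(0,2)
  0 0 1 0 0
  0 0 0 0 0
  0 0 1 0 0
  0 0 2 0 0
After step 3: ants at (3,2),(0,3)
  0 0 0 1 0
  0 0 0 0 0
  0 0 0 0 0
  0 0 3 0 0
After step 4: ants at (2,2),(0,4)
  0 0 0 0 1
  0 0 0 0 0
  0 0 1 0 0
  0 0 2 0 0

0 0 0 0 1
0 0 0 0 0
0 0 1 0 0
0 0 2 0 0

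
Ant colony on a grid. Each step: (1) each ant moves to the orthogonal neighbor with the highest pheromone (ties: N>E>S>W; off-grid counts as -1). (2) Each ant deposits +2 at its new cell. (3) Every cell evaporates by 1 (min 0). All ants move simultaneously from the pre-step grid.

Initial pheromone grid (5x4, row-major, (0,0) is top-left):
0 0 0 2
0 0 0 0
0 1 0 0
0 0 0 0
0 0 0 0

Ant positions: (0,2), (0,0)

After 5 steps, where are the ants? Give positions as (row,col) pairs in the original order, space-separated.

Step 1: ant0:(0,2)->E->(0,3) | ant1:(0,0)->E->(0,1)
  grid max=3 at (0,3)
Step 2: ant0:(0,3)->S->(1,3) | ant1:(0,1)->E->(0,2)
  grid max=2 at (0,3)
Step 3: ant0:(1,3)->N->(0,3) | ant1:(0,2)->E->(0,3)
  grid max=5 at (0,3)
Step 4: ant0:(0,3)->S->(1,3) | ant1:(0,3)->S->(1,3)
  grid max=4 at (0,3)
Step 5: ant0:(1,3)->N->(0,3) | ant1:(1,3)->N->(0,3)
  grid max=7 at (0,3)

(0,3) (0,3)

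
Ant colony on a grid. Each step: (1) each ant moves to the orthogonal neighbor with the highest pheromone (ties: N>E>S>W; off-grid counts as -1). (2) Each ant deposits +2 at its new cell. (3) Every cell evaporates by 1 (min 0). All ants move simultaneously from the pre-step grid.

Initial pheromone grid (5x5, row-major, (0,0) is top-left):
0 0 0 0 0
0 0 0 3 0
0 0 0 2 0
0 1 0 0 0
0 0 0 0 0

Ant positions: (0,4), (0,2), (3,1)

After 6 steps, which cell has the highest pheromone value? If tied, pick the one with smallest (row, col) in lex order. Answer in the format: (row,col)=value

Answer: (1,3)=11

Derivation:
Step 1: ant0:(0,4)->S->(1,4) | ant1:(0,2)->E->(0,3) | ant2:(3,1)->N->(2,1)
  grid max=2 at (1,3)
Step 2: ant0:(1,4)->W->(1,3) | ant1:(0,3)->S->(1,3) | ant2:(2,1)->N->(1,1)
  grid max=5 at (1,3)
Step 3: ant0:(1,3)->N->(0,3) | ant1:(1,3)->N->(0,3) | ant2:(1,1)->N->(0,1)
  grid max=4 at (1,3)
Step 4: ant0:(0,3)->S->(1,3) | ant1:(0,3)->S->(1,3) | ant2:(0,1)->E->(0,2)
  grid max=7 at (1,3)
Step 5: ant0:(1,3)->N->(0,3) | ant1:(1,3)->N->(0,3) | ant2:(0,2)->E->(0,3)
  grid max=7 at (0,3)
Step 6: ant0:(0,3)->S->(1,3) | ant1:(0,3)->S->(1,3) | ant2:(0,3)->S->(1,3)
  grid max=11 at (1,3)
Final grid:
  0 0 0 6 0
  0 0 0 11 0
  0 0 0 0 0
  0 0 0 0 0
  0 0 0 0 0
Max pheromone 11 at (1,3)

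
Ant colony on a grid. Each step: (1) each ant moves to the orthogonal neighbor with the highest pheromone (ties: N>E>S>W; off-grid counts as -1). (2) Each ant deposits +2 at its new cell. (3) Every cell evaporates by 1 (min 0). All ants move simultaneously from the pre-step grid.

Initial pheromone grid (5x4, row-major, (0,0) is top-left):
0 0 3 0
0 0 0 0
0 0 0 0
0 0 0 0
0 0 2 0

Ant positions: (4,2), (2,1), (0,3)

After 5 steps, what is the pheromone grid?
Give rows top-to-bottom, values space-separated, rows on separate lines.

After step 1: ants at (3,2),(1,1),(0,2)
  0 0 4 0
  0 1 0 0
  0 0 0 0
  0 0 1 0
  0 0 1 0
After step 2: ants at (4,2),(0,1),(0,3)
  0 1 3 1
  0 0 0 0
  0 0 0 0
  0 0 0 0
  0 0 2 0
After step 3: ants at (3,2),(0,2),(0,2)
  0 0 6 0
  0 0 0 0
  0 0 0 0
  0 0 1 0
  0 0 1 0
After step 4: ants at (4,2),(0,3),(0,3)
  0 0 5 3
  0 0 0 0
  0 0 0 0
  0 0 0 0
  0 0 2 0
After step 5: ants at (3,2),(0,2),(0,2)
  0 0 8 2
  0 0 0 0
  0 0 0 0
  0 0 1 0
  0 0 1 0

0 0 8 2
0 0 0 0
0 0 0 0
0 0 1 0
0 0 1 0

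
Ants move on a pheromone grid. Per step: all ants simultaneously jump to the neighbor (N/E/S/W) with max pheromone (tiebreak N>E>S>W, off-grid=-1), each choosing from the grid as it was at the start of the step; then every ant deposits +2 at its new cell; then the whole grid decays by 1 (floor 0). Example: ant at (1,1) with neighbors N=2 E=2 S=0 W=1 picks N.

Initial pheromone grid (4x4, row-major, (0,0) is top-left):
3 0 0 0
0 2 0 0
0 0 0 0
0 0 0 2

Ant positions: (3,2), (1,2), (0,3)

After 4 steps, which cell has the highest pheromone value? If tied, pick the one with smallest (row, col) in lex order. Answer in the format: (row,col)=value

Step 1: ant0:(3,2)->E->(3,3) | ant1:(1,2)->W->(1,1) | ant2:(0,3)->S->(1,3)
  grid max=3 at (1,1)
Step 2: ant0:(3,3)->N->(2,3) | ant1:(1,1)->N->(0,1) | ant2:(1,3)->N->(0,3)
  grid max=2 at (1,1)
Step 3: ant0:(2,3)->S->(3,3) | ant1:(0,1)->S->(1,1) | ant2:(0,3)->S->(1,3)
  grid max=3 at (1,1)
Step 4: ant0:(3,3)->N->(2,3) | ant1:(1,1)->N->(0,1) | ant2:(1,3)->N->(0,3)
  grid max=2 at (1,1)
Final grid:
  0 1 0 1
  0 2 0 0
  0 0 0 1
  0 0 0 2
Max pheromone 2 at (1,1)

Answer: (1,1)=2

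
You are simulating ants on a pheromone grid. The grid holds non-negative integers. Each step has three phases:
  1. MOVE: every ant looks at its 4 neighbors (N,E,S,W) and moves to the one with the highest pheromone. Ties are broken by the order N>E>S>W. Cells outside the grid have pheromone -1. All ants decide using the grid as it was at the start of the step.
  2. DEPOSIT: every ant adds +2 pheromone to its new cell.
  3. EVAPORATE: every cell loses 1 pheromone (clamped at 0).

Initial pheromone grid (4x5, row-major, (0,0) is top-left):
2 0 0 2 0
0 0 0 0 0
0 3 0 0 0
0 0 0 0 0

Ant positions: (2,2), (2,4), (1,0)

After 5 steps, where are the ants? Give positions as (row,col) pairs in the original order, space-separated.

Step 1: ant0:(2,2)->W->(2,1) | ant1:(2,4)->N->(1,4) | ant2:(1,0)->N->(0,0)
  grid max=4 at (2,1)
Step 2: ant0:(2,1)->N->(1,1) | ant1:(1,4)->N->(0,4) | ant2:(0,0)->E->(0,1)
  grid max=3 at (2,1)
Step 3: ant0:(1,1)->S->(2,1) | ant1:(0,4)->S->(1,4) | ant2:(0,1)->W->(0,0)
  grid max=4 at (2,1)
Step 4: ant0:(2,1)->N->(1,1) | ant1:(1,4)->N->(0,4) | ant2:(0,0)->E->(0,1)
  grid max=3 at (2,1)
Step 5: ant0:(1,1)->S->(2,1) | ant1:(0,4)->S->(1,4) | ant2:(0,1)->W->(0,0)
  grid max=4 at (2,1)

(2,1) (1,4) (0,0)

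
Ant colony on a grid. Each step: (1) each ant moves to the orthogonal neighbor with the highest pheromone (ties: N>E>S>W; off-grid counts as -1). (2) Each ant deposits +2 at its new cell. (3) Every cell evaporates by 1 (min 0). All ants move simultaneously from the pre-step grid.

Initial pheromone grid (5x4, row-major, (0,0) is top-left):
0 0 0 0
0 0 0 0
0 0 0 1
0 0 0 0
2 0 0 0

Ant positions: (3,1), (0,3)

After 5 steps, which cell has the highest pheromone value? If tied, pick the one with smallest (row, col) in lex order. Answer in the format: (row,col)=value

Step 1: ant0:(3,1)->N->(2,1) | ant1:(0,3)->S->(1,3)
  grid max=1 at (1,3)
Step 2: ant0:(2,1)->N->(1,1) | ant1:(1,3)->N->(0,3)
  grid max=1 at (0,3)
Step 3: ant0:(1,1)->N->(0,1) | ant1:(0,3)->S->(1,3)
  grid max=1 at (0,1)
Step 4: ant0:(0,1)->E->(0,2) | ant1:(1,3)->N->(0,3)
  grid max=1 at (0,2)
Step 5: ant0:(0,2)->E->(0,3) | ant1:(0,3)->W->(0,2)
  grid max=2 at (0,2)
Final grid:
  0 0 2 2
  0 0 0 0
  0 0 0 0
  0 0 0 0
  0 0 0 0
Max pheromone 2 at (0,2)

Answer: (0,2)=2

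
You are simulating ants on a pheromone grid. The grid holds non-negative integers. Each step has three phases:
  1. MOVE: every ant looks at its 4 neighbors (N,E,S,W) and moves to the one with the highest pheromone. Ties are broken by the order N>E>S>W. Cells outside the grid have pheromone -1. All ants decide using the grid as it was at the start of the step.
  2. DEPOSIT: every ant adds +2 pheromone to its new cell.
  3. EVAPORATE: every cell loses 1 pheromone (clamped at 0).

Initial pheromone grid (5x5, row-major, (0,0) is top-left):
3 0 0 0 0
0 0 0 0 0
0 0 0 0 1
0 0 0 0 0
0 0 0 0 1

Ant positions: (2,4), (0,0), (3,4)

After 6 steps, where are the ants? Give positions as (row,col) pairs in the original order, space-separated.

Step 1: ant0:(2,4)->N->(1,4) | ant1:(0,0)->E->(0,1) | ant2:(3,4)->N->(2,4)
  grid max=2 at (0,0)
Step 2: ant0:(1,4)->S->(2,4) | ant1:(0,1)->W->(0,0) | ant2:(2,4)->N->(1,4)
  grid max=3 at (0,0)
Step 3: ant0:(2,4)->N->(1,4) | ant1:(0,0)->E->(0,1) | ant2:(1,4)->S->(2,4)
  grid max=4 at (2,4)
Step 4: ant0:(1,4)->S->(2,4) | ant1:(0,1)->W->(0,0) | ant2:(2,4)->N->(1,4)
  grid max=5 at (2,4)
Step 5: ant0:(2,4)->N->(1,4) | ant1:(0,0)->E->(0,1) | ant2:(1,4)->S->(2,4)
  grid max=6 at (2,4)
Step 6: ant0:(1,4)->S->(2,4) | ant1:(0,1)->W->(0,0) | ant2:(2,4)->N->(1,4)
  grid max=7 at (2,4)

(2,4) (0,0) (1,4)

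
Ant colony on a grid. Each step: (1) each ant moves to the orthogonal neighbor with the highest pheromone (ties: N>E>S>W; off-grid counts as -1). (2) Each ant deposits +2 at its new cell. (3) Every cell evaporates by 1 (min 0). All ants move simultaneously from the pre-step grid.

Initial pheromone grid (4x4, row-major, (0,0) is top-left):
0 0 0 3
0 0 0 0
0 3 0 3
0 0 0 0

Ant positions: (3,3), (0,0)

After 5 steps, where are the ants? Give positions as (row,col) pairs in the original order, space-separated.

Step 1: ant0:(3,3)->N->(2,3) | ant1:(0,0)->E->(0,1)
  grid max=4 at (2,3)
Step 2: ant0:(2,3)->N->(1,3) | ant1:(0,1)->E->(0,2)
  grid max=3 at (2,3)
Step 3: ant0:(1,3)->S->(2,3) | ant1:(0,2)->E->(0,3)
  grid max=4 at (2,3)
Step 4: ant0:(2,3)->N->(1,3) | ant1:(0,3)->S->(1,3)
  grid max=3 at (1,3)
Step 5: ant0:(1,3)->S->(2,3) | ant1:(1,3)->S->(2,3)
  grid max=6 at (2,3)

(2,3) (2,3)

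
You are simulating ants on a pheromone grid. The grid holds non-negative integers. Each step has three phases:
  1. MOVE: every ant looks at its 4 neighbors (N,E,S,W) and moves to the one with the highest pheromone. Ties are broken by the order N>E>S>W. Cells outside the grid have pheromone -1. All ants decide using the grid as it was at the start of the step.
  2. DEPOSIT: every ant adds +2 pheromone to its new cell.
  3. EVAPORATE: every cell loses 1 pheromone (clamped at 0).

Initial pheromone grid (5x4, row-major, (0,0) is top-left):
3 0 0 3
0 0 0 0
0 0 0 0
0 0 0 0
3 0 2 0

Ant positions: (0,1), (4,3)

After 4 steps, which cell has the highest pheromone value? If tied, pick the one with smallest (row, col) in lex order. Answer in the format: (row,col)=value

Answer: (0,0)=3

Derivation:
Step 1: ant0:(0,1)->W->(0,0) | ant1:(4,3)->W->(4,2)
  grid max=4 at (0,0)
Step 2: ant0:(0,0)->E->(0,1) | ant1:(4,2)->N->(3,2)
  grid max=3 at (0,0)
Step 3: ant0:(0,1)->W->(0,0) | ant1:(3,2)->S->(4,2)
  grid max=4 at (0,0)
Step 4: ant0:(0,0)->E->(0,1) | ant1:(4,2)->N->(3,2)
  grid max=3 at (0,0)
Final grid:
  3 1 0 0
  0 0 0 0
  0 0 0 0
  0 0 1 0
  0 0 2 0
Max pheromone 3 at (0,0)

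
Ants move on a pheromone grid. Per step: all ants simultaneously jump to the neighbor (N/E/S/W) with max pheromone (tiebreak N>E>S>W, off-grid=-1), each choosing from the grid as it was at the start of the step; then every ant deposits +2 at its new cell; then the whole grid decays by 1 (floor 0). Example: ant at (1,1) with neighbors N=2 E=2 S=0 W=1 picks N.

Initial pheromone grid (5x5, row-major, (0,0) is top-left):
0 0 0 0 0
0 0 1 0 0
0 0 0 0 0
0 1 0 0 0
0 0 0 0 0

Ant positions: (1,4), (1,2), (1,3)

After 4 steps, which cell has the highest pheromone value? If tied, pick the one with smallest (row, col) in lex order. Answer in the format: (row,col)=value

Step 1: ant0:(1,4)->N->(0,4) | ant1:(1,2)->N->(0,2) | ant2:(1,3)->W->(1,2)
  grid max=2 at (1,2)
Step 2: ant0:(0,4)->S->(1,4) | ant1:(0,2)->S->(1,2) | ant2:(1,2)->N->(0,2)
  grid max=3 at (1,2)
Step 3: ant0:(1,4)->N->(0,4) | ant1:(1,2)->N->(0,2) | ant2:(0,2)->S->(1,2)
  grid max=4 at (1,2)
Step 4: ant0:(0,4)->S->(1,4) | ant1:(0,2)->S->(1,2) | ant2:(1,2)->N->(0,2)
  grid max=5 at (1,2)
Final grid:
  0 0 4 0 0
  0 0 5 0 1
  0 0 0 0 0
  0 0 0 0 0
  0 0 0 0 0
Max pheromone 5 at (1,2)

Answer: (1,2)=5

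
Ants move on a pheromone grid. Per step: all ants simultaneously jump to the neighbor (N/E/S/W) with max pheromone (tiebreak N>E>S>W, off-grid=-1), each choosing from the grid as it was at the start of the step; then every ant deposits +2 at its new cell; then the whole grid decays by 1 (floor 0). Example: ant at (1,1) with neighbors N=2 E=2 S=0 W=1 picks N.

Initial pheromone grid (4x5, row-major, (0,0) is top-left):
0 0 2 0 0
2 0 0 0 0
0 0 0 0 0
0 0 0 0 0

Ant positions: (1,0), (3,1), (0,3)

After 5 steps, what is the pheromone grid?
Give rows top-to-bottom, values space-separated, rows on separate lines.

After step 1: ants at (0,0),(2,1),(0,2)
  1 0 3 0 0
  1 0 0 0 0
  0 1 0 0 0
  0 0 0 0 0
After step 2: ants at (1,0),(1,1),(0,3)
  0 0 2 1 0
  2 1 0 0 0
  0 0 0 0 0
  0 0 0 0 0
After step 3: ants at (1,1),(1,0),(0,2)
  0 0 3 0 0
  3 2 0 0 0
  0 0 0 0 0
  0 0 0 0 0
After step 4: ants at (1,0),(1,1),(0,3)
  0 0 2 1 0
  4 3 0 0 0
  0 0 0 0 0
  0 0 0 0 0
After step 5: ants at (1,1),(1,0),(0,2)
  0 0 3 0 0
  5 4 0 0 0
  0 0 0 0 0
  0 0 0 0 0

0 0 3 0 0
5 4 0 0 0
0 0 0 0 0
0 0 0 0 0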